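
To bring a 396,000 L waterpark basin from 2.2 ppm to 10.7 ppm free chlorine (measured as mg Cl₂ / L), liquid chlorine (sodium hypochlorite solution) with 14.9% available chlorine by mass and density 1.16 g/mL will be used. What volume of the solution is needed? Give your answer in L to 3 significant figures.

19.5 L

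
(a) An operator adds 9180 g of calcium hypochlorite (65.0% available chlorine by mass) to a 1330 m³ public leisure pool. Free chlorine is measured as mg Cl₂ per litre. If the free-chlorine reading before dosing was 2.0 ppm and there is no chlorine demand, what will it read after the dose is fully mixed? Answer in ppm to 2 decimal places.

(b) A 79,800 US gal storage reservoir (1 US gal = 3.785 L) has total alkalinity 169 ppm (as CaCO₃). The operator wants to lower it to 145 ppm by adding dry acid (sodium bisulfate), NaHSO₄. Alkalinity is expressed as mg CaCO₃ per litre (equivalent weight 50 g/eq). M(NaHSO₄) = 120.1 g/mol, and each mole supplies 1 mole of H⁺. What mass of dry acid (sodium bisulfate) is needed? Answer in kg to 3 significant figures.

(a) 6.49 ppm; (b) 17.4 kg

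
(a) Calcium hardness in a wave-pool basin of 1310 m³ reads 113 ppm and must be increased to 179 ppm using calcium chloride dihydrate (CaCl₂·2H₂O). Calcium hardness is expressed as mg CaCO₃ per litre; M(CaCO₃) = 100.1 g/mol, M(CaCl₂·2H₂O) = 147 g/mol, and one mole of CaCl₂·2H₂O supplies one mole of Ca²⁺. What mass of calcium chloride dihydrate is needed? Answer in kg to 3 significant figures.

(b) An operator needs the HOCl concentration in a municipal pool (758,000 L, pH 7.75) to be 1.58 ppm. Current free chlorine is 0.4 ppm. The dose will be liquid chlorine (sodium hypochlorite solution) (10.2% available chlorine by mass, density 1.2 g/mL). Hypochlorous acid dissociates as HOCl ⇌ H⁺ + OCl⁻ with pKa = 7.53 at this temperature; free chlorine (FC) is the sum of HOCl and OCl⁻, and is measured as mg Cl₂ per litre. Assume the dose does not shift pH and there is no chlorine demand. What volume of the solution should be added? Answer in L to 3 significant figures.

(a) Volume: 1310 m³ = 1,310,000 L.
(a) Hardness to add: (179 − 113) = 66 mg/L as CaCO₃ × 1,310,000 L = 86,460 g as CaCO₃.
(a) Moles of Ca²⁺ (1 mol Ca²⁺ ≡ 1 mol CaCO₃): 86,460 / 100.1 g/mol = 863.7 mol.
(a) Mass of CaCl₂·2H₂O: 863.7 × 147 = 127,000 g.

(b) [OCl⁻]/[HOCl] = 10^(pH − pKa) = 10^(7.75 − 7.53) = 1.66; fraction as HOCl = 1/(1 + 1.66) = 0.376.
(b) Free chlorine required for 1.58 ppm HOCl: 1.58 / 0.376 = 4.202 ppm.
(b) FC to add: 4.202 − 0.4 = 3.802 mg/L as Cl₂.
(b) Cl₂ equivalent: 3.802 mg/L × 758,000 L = 2882 g.
(b) Product at 10.2% available Cl: 2882 / 0.102 = 28,260 g.
(b) Volume: 28,260 g ÷ 1.2 g/mL = 23,550 mL.

(a) 127 kg; (b) 23.5 L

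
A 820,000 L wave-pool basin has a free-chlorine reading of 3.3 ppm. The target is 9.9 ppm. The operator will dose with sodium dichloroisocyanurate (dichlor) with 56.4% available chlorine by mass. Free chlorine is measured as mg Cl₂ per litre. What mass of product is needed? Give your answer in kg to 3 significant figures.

Chlorine deficit: 9.9 − 3.3 = 6.6 ppm = 6.6 mg/L as Cl₂.
Cl₂ equivalent needed: 6.6 mg/L × 820,000 L = 5,412,000 mg = 5412 g.
Product at 56.4% available chlorine: 5412 / 0.564 = 9596 g.

9.60 kg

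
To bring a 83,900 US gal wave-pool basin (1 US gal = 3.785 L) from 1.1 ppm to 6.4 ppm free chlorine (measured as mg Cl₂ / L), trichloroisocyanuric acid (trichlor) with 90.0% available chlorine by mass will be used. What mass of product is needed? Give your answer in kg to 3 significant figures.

1.87 kg

Volume: 83,900 US gal × 3.785 L/gal = 317,562 L.
Chlorine deficit: 6.4 − 1.1 = 5.3 ppm = 5.3 mg/L as Cl₂.
Cl₂ equivalent needed: 5.3 mg/L × 317,562 L = 1,683,000 mg = 1683 g.
Product at 90.0% available chlorine: 1683 / 0.9 = 1870 g.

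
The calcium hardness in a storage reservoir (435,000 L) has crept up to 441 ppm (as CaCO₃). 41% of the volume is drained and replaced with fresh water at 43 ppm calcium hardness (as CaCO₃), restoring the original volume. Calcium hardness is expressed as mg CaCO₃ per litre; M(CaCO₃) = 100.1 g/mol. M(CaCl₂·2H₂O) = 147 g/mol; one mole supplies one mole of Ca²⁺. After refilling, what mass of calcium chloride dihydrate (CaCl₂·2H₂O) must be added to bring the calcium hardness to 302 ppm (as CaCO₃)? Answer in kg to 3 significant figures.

After draining 41% and refilling: 441 × 0.59 + 43 × 0.41 = 277.82 ppm.
Deficit to target: 302 − 277.82 = 24.18 mg/L.
As CaCO₃: 24.18 mg/L × 435,000 L = 10,520 g; ÷ 100.1 = 105.1 mol Ca²⁺.
Mass: 105.1 × 147 = 15,450 g.

15.4 kg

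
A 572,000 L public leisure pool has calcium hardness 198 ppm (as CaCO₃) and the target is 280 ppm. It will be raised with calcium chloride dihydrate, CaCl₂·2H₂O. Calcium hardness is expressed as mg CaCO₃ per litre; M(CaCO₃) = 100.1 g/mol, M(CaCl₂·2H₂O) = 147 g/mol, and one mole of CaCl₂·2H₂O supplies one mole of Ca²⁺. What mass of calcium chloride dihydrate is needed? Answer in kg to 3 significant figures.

Hardness to add: (280 − 198) = 82 mg/L as CaCO₃ × 572,000 L = 46,900 g as CaCO₃.
Moles of Ca²⁺ (1 mol Ca²⁺ ≡ 1 mol CaCO₃): 46,900 / 100.1 g/mol = 468.6 mol.
Mass of CaCl₂·2H₂O: 468.6 × 147 = 68,880 g.

68.9 kg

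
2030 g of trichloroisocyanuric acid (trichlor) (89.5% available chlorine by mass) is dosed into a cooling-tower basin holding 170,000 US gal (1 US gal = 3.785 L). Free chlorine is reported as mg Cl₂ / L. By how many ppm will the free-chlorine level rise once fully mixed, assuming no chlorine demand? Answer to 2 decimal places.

2.82 ppm

Volume: 170,000 US gal × 3.785 L/gal = 643,450 L.
Available chlorine delivered: 2030 g × 0.895 = 1817 g as Cl₂.
Concentration rise: 1817 g / 643,450 L = 2.824 mg/L = 2.82 ppm.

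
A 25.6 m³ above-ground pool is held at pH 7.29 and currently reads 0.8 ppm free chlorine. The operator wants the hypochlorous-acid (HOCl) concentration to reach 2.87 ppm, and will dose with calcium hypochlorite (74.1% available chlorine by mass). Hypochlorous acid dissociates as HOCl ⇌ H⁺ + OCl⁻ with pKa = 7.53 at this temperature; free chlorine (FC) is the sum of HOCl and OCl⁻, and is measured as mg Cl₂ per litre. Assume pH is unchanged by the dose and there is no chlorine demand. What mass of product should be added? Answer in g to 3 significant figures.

129 g

Volume: 25.6 m³ = 25,600 L.
[OCl⁻]/[HOCl] = 10^(pH − pKa) = 10^(7.29 − 7.53) = 0.5754; fraction as HOCl = 1/(1 + 0.5754) = 0.6347.
Free chlorine required for 2.87 ppm HOCl: 2.87 / 0.6347 = 4.522 ppm.
FC to add: 4.522 − 0.8 = 3.722 mg/L as Cl₂.
Cl₂ equivalent: 3.722 mg/L × 25,600 L = 95.27 g.
Product at 74.1% available Cl: 95.27 / 0.741 = 128.6 g.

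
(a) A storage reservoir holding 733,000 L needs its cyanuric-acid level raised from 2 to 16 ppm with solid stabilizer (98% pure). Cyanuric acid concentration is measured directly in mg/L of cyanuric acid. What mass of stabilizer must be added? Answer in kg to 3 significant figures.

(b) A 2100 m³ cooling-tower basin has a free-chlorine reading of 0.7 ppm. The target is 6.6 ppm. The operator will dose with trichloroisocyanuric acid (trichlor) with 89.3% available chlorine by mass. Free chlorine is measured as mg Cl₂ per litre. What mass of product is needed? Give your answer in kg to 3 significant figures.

(a) 10.5 kg; (b) 13.9 kg

(a) CYA to add: (16 − 2) = 14 mg/L × 733,000 L = 10,260 g cyanuric acid.
(a) At 98% purity: 10,260 / 0.98 = 10,470 g product.

(b) Volume: 2100 m³ = 2,100,000 L.
(b) Chlorine deficit: 6.6 − 0.7 = 5.9 ppm = 5.9 mg/L as Cl₂.
(b) Cl₂ equivalent needed: 5.9 mg/L × 2,100,000 L = 12,390,000 mg = 12,390 g.
(b) Product at 89.3% available chlorine: 12,390 / 0.893 = 13,870 g.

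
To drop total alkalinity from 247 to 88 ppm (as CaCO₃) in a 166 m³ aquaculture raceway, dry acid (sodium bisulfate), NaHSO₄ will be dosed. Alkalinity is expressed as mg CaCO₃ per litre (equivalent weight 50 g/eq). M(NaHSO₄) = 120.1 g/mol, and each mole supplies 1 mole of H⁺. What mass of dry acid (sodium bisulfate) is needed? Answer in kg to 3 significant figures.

Volume: 166 m³ = 166,000 L.
Alkalinity to neutralize: (247 − 88) = 159 mg/L as CaCO₃ × 166,000 L = 26,390 g as CaCO₃.
Equivalents of H⁺ required: 26,390 ÷ 50 g/eq = 527.9 eq = 527.9 mol NaHSO₄.
Mass of NaHSO₄: 527.9 × 120.1 = 63,400 g.

63.4 kg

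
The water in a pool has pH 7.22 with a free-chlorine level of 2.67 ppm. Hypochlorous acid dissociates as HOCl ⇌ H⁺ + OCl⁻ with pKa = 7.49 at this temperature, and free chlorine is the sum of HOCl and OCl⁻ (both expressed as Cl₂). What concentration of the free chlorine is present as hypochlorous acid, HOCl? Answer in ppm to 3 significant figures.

1.74 ppm

[OCl⁻]/[HOCl] = 10^(pH − pKa) = 10^(7.22 − 7.49) = 10^-0.27 = 0.537.
Fraction as HOCl = 1 / (1 + 0.537) = 0.6506.
HOCl = 0.6506 × 2.67 ppm = 1.737 ppm.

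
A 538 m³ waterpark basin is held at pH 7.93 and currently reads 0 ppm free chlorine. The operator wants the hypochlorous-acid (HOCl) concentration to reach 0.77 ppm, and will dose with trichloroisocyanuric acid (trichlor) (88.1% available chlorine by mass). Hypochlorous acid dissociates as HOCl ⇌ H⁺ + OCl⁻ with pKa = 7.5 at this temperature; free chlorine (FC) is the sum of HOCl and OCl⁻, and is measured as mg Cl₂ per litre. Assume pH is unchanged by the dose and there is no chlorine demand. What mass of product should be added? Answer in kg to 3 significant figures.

Volume: 538 m³ = 538,000 L.
[OCl⁻]/[HOCl] = 10^(pH − pKa) = 10^(7.93 − 7.5) = 2.692; fraction as HOCl = 1/(1 + 2.692) = 0.2709.
Free chlorine required for 0.77 ppm HOCl: 0.77 / 0.2709 = 2.842 ppm.
FC to add: 2.842 − 0 = 2.842 mg/L as Cl₂.
Cl₂ equivalent: 2.842 mg/L × 538,000 L = 1529 g.
Product at 88.1% available Cl: 1529 / 0.881 = 1736 g.

1.74 kg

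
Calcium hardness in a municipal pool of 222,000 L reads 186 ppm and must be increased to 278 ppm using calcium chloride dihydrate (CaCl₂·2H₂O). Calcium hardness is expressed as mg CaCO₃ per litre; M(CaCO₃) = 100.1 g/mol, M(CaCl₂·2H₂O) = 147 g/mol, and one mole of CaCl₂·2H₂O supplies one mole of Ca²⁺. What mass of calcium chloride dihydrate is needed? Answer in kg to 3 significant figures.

30.0 kg

Hardness to add: (278 − 186) = 92 mg/L as CaCO₃ × 222,000 L = 20,420 g as CaCO₃.
Moles of Ca²⁺ (1 mol Ca²⁺ ≡ 1 mol CaCO₃): 20,420 / 100.1 g/mol = 204 mol.
Mass of CaCl₂·2H₂O: 204 × 147 = 29,990 g.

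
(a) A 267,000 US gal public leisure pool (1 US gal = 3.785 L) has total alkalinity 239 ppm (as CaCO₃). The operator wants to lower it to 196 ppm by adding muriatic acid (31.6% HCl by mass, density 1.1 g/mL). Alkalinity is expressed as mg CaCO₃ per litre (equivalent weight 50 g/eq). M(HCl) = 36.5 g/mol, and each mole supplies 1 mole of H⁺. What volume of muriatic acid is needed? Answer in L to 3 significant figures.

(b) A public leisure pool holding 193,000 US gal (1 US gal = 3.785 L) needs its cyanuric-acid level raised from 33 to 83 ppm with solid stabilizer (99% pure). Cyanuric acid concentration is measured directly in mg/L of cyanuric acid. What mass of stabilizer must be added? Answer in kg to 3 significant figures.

(a) 91.3 L; (b) 36.9 kg

(a) Volume: 267,000 US gal × 3.785 L/gal = 1,010,595 L.
(a) Alkalinity to neutralize: (239 − 196) = 43 mg/L as CaCO₃ × 1,010,595 L = 43,460 g as CaCO₃.
(a) Equivalents of H⁺ required: 43,460 ÷ 50 g/eq = 869.1 eq = 869.1 mol HCl.
(a) Mass of HCl: 869.1 × 36.5 = 31,720 g.
(a) Mass of 31.6% solution: 31,720 / 0.316 = 100,400 g.
(a) Volume: 100,400 g ÷ 1.1 g/mL = 91,260 mL.

(b) Volume: 193,000 US gal × 3.785 L/gal = 730,505 L.
(b) CYA to add: (83 − 33) = 50 mg/L × 730,505 L = 36,530 g cyanuric acid.
(b) At 99% purity: 36,530 / 0.99 = 36,890 g product.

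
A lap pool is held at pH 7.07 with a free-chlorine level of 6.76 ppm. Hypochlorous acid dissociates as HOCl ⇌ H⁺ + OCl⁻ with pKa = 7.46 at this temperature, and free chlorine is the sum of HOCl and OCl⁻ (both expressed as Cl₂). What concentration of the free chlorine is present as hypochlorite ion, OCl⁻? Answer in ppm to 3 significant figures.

[OCl⁻]/[HOCl] = 10^(pH − pKa) = 10^(7.07 − 7.46) = 10^-0.39 = 0.4074.
Fraction as HOCl = 1 / (1 + 0.4074) = 0.7105.
OCl⁻ = (1 − 0.7105) × 6.76 ppm = 1.957 ppm.

1.96 ppm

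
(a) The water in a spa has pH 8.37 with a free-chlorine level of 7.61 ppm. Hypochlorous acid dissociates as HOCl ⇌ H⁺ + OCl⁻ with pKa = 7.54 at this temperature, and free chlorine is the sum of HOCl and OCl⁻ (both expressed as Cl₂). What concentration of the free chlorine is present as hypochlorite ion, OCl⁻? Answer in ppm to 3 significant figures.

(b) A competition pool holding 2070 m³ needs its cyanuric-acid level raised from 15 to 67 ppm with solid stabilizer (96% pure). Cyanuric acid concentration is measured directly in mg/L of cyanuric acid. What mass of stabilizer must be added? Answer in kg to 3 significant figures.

(a) 6.63 ppm; (b) 112 kg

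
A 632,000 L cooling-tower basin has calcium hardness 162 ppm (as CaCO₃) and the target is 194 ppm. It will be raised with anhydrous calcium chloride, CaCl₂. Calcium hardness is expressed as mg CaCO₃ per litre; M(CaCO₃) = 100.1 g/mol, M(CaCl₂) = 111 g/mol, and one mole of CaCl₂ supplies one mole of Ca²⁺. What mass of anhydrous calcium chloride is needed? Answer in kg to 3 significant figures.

Hardness to add: (194 − 162) = 32 mg/L as CaCO₃ × 632,000 L = 20,220 g as CaCO₃.
Moles of Ca²⁺ (1 mol Ca²⁺ ≡ 1 mol CaCO₃): 20,220 / 100.1 g/mol = 202 mol.
Mass of CaCl₂: 202 × 111 = 22,430 g.

22.4 kg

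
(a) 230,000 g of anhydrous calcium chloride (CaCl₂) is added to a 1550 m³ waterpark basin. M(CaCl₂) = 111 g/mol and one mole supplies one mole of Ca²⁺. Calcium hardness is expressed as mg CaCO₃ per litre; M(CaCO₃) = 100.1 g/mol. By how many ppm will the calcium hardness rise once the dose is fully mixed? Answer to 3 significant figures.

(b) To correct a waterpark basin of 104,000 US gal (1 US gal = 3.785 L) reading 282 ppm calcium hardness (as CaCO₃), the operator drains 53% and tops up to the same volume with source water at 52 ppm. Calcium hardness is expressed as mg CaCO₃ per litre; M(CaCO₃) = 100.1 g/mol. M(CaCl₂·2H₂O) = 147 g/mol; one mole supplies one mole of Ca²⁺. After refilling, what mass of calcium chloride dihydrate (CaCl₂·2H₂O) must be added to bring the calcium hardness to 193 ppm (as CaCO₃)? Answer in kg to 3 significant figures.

(a) Volume: 1550 m³ = 1,550,000 L.
(a) Moles of Ca²⁺: 230,000 g ÷ 111 g/mol = 2072 mol.
(a) As CaCO₃: 2072 mol × 100.1 g/mol = 207,400 g.
(a) Rise: 207,400 g / 1,550,000 L × 1000 = 133.8 mg/L.

(b) Volume: 104,000 US gal × 3.785 L/gal = 393,640 L.
(b) After draining 53% and refilling: 282 × 0.47 + 52 × 0.53 = 160.1 ppm.
(b) Deficit to target: 193 − 160.1 = 32.9 mg/L.
(b) As CaCO₃: 32.9 mg/L × 393,640 L = 12,950 g; ÷ 100.1 = 129.4 mol Ca²⁺.
(b) Mass: 129.4 × 147 = 19,020 g.

(a) 134 ppm; (b) 19.0 kg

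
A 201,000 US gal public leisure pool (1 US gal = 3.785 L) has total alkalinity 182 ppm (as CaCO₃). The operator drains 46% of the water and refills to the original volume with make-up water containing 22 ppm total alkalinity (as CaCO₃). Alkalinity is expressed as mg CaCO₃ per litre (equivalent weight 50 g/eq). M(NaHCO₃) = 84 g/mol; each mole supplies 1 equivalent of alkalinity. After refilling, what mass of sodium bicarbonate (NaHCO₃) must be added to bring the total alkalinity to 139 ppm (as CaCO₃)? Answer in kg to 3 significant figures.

Volume: 201,000 US gal × 3.785 L/gal = 760,785 L.
After draining 46% and refilling: 182 × 0.54 + 22 × 0.46 = 108.4 ppm.
Deficit to target: 139 − 108.4 = 30.6 mg/L.
As CaCO₃: 30.6 mg/L × 760,785 L = 23,280 g; ÷ 50 g/eq ÷ 1 = 465.6 mol NaHCO₃.
Mass: 465.6 × 84 = 39,110 g.

39.1 kg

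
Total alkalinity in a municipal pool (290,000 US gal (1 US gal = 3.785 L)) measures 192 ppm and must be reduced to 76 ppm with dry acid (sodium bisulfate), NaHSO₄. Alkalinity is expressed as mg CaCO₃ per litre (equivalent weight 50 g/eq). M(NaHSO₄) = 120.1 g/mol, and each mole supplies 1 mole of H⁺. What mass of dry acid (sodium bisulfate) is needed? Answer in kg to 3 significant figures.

306 kg

Volume: 290,000 US gal × 3.785 L/gal = 1,097,650 L.
Alkalinity to neutralize: (192 − 76) = 116 mg/L as CaCO₃ × 1,097,650 L = 127,300 g as CaCO₃.
Equivalents of H⁺ required: 127,300 ÷ 50 g/eq = 2547 eq = 2547 mol NaHSO₄.
Mass of NaHSO₄: 2547 × 120.1 = 305,800 g.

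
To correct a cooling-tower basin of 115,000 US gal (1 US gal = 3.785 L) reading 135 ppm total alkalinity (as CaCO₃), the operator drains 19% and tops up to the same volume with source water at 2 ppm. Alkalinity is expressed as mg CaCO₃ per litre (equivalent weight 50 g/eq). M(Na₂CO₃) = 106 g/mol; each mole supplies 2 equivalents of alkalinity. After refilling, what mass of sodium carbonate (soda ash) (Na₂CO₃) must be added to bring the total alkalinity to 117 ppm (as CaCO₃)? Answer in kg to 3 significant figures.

3.35 kg

Volume: 115,000 US gal × 3.785 L/gal = 435,275 L.
After draining 19% and refilling: 135 × 0.81 + 2 × 0.19 = 109.73 ppm.
Deficit to target: 117 − 109.73 = 7.27 mg/L.
As CaCO₃: 7.27 mg/L × 435,275 L = 3164 g; ÷ 50 g/eq ÷ 2 = 31.64 mol Na₂CO₃.
Mass: 31.64 × 106 = 3354 g.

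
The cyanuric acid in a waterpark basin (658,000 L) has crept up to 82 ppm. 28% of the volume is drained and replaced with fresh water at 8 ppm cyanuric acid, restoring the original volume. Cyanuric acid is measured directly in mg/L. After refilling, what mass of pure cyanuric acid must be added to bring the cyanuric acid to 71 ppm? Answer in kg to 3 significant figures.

After draining 28% and refilling: 82 × 0.72 + 8 × 0.28 = 61.28 ppm.
Deficit to target: 71 − 61.28 = 9.72 mg/L.
Mass: 9.72 mg/L × 658,000 L = 6396 g cyanuric acid.

6.40 kg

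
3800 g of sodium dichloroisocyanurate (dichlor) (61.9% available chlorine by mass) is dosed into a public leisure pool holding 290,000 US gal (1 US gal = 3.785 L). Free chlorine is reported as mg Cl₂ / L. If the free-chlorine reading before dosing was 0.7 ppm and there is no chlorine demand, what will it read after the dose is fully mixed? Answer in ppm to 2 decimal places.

2.84 ppm

Volume: 290,000 US gal × 3.785 L/gal = 1,097,650 L.
Available chlorine delivered: 3800 g × 0.619 = 2352 g as Cl₂.
Concentration rise: 2352 g / 1,097,650 L = 2.143 mg/L = 2.14 ppm.
Final FC: 0.7 + 2.14 = 2.84 ppm.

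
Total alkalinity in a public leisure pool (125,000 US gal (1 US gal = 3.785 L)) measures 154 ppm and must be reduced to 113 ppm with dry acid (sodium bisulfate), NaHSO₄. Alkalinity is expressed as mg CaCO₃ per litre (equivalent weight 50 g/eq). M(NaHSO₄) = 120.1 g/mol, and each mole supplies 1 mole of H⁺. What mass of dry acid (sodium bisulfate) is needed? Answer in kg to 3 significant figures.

46.6 kg

Volume: 125,000 US gal × 3.785 L/gal = 473,125 L.
Alkalinity to neutralize: (154 − 113) = 41 mg/L as CaCO₃ × 473,125 L = 19,400 g as CaCO₃.
Equivalents of H⁺ required: 19,400 ÷ 50 g/eq = 388 eq = 388 mol NaHSO₄.
Mass of NaHSO₄: 388 × 120.1 = 46,590 g.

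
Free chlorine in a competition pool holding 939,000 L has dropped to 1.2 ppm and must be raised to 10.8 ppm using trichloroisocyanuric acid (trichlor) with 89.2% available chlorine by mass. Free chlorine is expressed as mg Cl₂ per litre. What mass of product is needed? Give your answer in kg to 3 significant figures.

10.1 kg

Chlorine deficit: 10.8 − 1.2 = 9.6 ppm = 9.6 mg/L as Cl₂.
Cl₂ equivalent needed: 9.6 mg/L × 939,000 L = 9,014,000 mg = 9014 g.
Product at 89.2% available chlorine: 9014 / 0.892 = 10,110 g.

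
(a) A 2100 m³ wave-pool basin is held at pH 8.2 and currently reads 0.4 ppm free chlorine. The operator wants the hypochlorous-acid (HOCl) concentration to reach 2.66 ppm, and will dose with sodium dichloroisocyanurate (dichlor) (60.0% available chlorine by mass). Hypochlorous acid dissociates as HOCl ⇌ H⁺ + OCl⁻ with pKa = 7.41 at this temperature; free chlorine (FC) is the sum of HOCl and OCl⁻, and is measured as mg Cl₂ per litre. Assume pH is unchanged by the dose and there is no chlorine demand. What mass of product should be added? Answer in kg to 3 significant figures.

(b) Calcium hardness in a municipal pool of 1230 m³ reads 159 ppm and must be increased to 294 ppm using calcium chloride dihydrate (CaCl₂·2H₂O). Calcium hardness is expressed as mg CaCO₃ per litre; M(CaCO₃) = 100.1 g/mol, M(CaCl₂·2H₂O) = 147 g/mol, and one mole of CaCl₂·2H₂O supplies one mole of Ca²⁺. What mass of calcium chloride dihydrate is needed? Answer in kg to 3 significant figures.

(a) Volume: 2100 m³ = 2,100,000 L.
(a) [OCl⁻]/[HOCl] = 10^(pH − pKa) = 10^(8.2 − 7.41) = 6.166; fraction as HOCl = 1/(1 + 6.166) = 0.1395.
(a) Free chlorine required for 2.66 ppm HOCl: 2.66 / 0.1395 = 19.06 ppm.
(a) FC to add: 19.06 − 0.4 = 18.66 mg/L as Cl₂.
(a) Cl₂ equivalent: 18.66 mg/L × 2,100,000 L = 39,190 g.
(a) Product at 60.0% available Cl: 39,190 / 0.6 = 65,310 g.

(b) Volume: 1230 m³ = 1,230,000 L.
(b) Hardness to add: (294 − 159) = 135 mg/L as CaCO₃ × 1,230,000 L = 166,000 g as CaCO₃.
(b) Moles of Ca²⁺ (1 mol Ca²⁺ ≡ 1 mol CaCO₃): 166,000 / 100.1 g/mol = 1659 mol.
(b) Mass of CaCl₂·2H₂O: 1659 × 147 = 243,800 g.

(a) 65.3 kg; (b) 244 kg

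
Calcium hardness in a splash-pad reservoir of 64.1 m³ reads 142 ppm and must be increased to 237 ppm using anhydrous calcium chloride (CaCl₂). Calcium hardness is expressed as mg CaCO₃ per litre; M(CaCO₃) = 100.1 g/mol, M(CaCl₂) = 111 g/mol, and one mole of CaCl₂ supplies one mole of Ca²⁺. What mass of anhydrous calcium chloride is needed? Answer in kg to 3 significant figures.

Volume: 64.1 m³ = 64,100 L.
Hardness to add: (237 − 142) = 95 mg/L as CaCO₃ × 64,100 L = 6089 g as CaCO₃.
Moles of Ca²⁺ (1 mol Ca²⁺ ≡ 1 mol CaCO₃): 6089 / 100.1 g/mol = 60.83 mol.
Mass of CaCl₂: 60.83 × 111 = 6753 g.

6.75 kg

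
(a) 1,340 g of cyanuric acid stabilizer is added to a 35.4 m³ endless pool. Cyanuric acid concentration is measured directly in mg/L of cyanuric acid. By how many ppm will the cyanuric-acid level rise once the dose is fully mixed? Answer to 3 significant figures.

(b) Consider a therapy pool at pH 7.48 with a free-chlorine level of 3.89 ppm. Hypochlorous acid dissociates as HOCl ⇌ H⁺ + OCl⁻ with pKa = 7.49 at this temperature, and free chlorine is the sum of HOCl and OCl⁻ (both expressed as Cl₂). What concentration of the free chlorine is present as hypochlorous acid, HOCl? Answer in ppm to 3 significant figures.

(a) Volume: 35.4 m³ = 35,400 L.
(a) Rise: 1,340 g / 35,400 L × 1000 = 37.85 mg/L.

(b) [OCl⁻]/[HOCl] = 10^(pH − pKa) = 10^(7.48 − 7.49) = 10^-0.01 = 0.9772.
(b) Fraction as HOCl = 1 / (1 + 0.9772) = 0.5058.
(b) HOCl = 0.5058 × 3.89 ppm = 1.967 ppm.

(a) 37.9 ppm; (b) 1.97 ppm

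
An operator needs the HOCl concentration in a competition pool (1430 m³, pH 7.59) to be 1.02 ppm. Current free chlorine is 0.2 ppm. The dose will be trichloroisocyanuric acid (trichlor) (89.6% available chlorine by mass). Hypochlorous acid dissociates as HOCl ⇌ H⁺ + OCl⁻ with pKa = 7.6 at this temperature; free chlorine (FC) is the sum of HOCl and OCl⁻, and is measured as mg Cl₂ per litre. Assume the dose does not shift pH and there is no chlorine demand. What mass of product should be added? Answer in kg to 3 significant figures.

2.90 kg

Volume: 1430 m³ = 1,430,000 L.
[OCl⁻]/[HOCl] = 10^(pH − pKa) = 10^(7.59 − 7.6) = 0.9772; fraction as HOCl = 1/(1 + 0.9772) = 0.5058.
Free chlorine required for 1.02 ppm HOCl: 1.02 / 0.5058 = 2.017 ppm.
FC to add: 2.017 − 0.2 = 1.817 mg/L as Cl₂.
Cl₂ equivalent: 1.817 mg/L × 1,430,000 L = 2598 g.
Product at 89.6% available Cl: 2598 / 0.896 = 2900 g.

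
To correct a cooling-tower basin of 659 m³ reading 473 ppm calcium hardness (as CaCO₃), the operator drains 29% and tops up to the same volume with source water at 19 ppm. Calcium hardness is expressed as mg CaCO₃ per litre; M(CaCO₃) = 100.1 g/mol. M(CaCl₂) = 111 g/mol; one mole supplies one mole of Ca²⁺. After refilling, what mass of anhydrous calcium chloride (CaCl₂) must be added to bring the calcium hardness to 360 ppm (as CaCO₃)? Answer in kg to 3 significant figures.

Volume: 659 m³ = 659,000 L.
After draining 29% and refilling: 473 × 0.71 + 19 × 0.29 = 341.34 ppm.
Deficit to target: 360 − 341.34 = 18.66 mg/L.
As CaCO₃: 18.66 mg/L × 659,000 L = 12,300 g; ÷ 100.1 = 122.8 mol Ca²⁺.
Mass: 122.8 × 111 = 13,640 g.

13.6 kg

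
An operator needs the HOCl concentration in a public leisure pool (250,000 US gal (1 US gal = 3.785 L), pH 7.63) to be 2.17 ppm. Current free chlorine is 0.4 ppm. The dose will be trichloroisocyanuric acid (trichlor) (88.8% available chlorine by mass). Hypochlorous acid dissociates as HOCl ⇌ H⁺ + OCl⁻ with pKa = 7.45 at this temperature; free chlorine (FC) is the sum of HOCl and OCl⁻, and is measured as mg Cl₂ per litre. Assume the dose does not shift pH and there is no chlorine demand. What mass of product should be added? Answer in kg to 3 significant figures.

5.39 kg

Volume: 250,000 US gal × 3.785 L/gal = 946,250 L.
[OCl⁻]/[HOCl] = 10^(pH − pKa) = 10^(7.63 − 7.45) = 1.514; fraction as HOCl = 1/(1 + 1.514) = 0.3978.
Free chlorine required for 2.17 ppm HOCl: 2.17 / 0.3978 = 5.454 ppm.
FC to add: 5.454 − 0.4 = 5.054 mg/L as Cl₂.
Cl₂ equivalent: 5.054 mg/L × 946,250 L = 4783 g.
Product at 88.8% available Cl: 4783 / 0.888 = 5386 g.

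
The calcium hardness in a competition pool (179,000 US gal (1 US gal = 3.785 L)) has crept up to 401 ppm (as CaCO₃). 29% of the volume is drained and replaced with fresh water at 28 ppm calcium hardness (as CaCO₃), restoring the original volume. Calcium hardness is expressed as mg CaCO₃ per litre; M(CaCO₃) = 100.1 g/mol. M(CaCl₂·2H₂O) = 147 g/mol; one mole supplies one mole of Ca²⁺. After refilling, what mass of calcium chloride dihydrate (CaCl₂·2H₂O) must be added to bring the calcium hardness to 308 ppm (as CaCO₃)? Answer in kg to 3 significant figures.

Volume: 179,000 US gal × 3.785 L/gal = 677,515 L.
After draining 29% and refilling: 401 × 0.71 + 28 × 0.29 = 292.83 ppm.
Deficit to target: 308 − 292.83 = 15.17 mg/L.
As CaCO₃: 15.17 mg/L × 677,515 L = 10,280 g; ÷ 100.1 = 102.7 mol Ca²⁺.
Mass: 102.7 × 147 = 15,090 g.

15.1 kg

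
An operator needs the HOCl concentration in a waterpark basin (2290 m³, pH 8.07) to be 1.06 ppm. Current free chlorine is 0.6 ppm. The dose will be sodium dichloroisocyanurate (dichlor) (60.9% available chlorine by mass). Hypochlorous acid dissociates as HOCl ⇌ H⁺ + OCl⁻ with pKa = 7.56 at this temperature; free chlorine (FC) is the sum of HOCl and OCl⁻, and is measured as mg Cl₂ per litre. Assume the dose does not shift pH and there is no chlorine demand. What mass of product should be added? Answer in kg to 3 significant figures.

14.6 kg

Volume: 2290 m³ = 2,290,000 L.
[OCl⁻]/[HOCl] = 10^(pH − pKa) = 10^(8.07 − 7.56) = 3.236; fraction as HOCl = 1/(1 + 3.236) = 0.2361.
Free chlorine required for 1.06 ppm HOCl: 1.06 / 0.2361 = 4.49 ppm.
FC to add: 4.49 − 0.6 = 3.89 mg/L as Cl₂.
Cl₂ equivalent: 3.89 mg/L × 2,290,000 L = 8908 g.
Product at 60.9% available Cl: 8908 / 0.609 = 14,630 g.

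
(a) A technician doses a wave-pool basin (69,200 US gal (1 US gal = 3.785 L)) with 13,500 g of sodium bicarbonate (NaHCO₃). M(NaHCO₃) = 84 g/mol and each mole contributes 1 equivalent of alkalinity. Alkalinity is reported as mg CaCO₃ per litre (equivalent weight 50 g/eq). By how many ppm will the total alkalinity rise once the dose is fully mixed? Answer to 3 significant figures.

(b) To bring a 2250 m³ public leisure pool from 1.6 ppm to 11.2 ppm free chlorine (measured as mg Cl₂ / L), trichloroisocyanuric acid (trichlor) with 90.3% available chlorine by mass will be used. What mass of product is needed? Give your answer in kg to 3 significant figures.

(a) Volume: 69,200 US gal × 3.785 L/gal = 261,922 L.
(a) Moles of NaHCO₃: 13,500 g ÷ 84 g/mol = 160.7 mol → 160.7 eq of alkalinity.
(a) As CaCO₃: 160.7 eq × 50 g/eq = 8036 g.
(a) Rise: 8036 g / 261,922 L × 1000 = 30.68 mg/L.

(b) Volume: 2250 m³ = 2,250,000 L.
(b) Chlorine deficit: 11.2 − 1.6 = 9.6 ppm = 9.6 mg/L as Cl₂.
(b) Cl₂ equivalent needed: 9.6 mg/L × 2,250,000 L = 21,600,000 mg = 21,600 g.
(b) Product at 90.3% available chlorine: 21,600 / 0.903 = 23,920 g.

(a) 30.7 ppm; (b) 23.9 kg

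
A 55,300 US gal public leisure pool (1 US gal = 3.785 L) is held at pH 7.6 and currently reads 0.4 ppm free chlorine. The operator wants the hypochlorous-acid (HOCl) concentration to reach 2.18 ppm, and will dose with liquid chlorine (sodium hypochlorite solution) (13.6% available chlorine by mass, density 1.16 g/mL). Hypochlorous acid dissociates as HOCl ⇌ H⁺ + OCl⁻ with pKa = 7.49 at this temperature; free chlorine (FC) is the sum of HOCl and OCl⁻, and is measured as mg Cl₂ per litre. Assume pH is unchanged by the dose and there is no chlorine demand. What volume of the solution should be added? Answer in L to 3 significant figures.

Volume: 55,300 US gal × 3.785 L/gal = 209,310 L.
[OCl⁻]/[HOCl] = 10^(pH − pKa) = 10^(7.6 − 7.49) = 1.288; fraction as HOCl = 1/(1 + 1.288) = 0.437.
Free chlorine required for 2.18 ppm HOCl: 2.18 / 0.437 = 4.988 ppm.
FC to add: 4.988 − 0.4 = 4.588 mg/L as Cl₂.
Cl₂ equivalent: 4.588 mg/L × 209,310 L = 960.4 g.
Product at 13.6% available Cl: 960.4 / 0.136 = 7062 g.
Volume: 7062 g ÷ 1.16 g/mL = 6088 mL.

6.09 L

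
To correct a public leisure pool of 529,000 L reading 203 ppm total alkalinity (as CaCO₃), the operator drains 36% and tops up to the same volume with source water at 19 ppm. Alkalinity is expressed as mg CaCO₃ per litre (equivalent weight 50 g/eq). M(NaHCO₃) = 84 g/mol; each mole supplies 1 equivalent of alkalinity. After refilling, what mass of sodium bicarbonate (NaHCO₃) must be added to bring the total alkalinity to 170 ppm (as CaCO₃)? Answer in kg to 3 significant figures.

After draining 36% and refilling: 203 × 0.64 + 19 × 0.36 = 136.76 ppm.
Deficit to target: 170 − 136.76 = 33.24 mg/L.
As CaCO₃: 33.24 mg/L × 529,000 L = 17,580 g; ÷ 50 g/eq ÷ 1 = 351.7 mol NaHCO₃.
Mass: 351.7 × 84 = 29,540 g.

29.5 kg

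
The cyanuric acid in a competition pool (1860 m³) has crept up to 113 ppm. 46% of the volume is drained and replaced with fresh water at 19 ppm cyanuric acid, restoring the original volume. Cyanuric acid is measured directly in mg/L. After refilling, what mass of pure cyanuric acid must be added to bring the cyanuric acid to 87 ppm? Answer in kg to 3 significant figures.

Volume: 1860 m³ = 1,860,000 L.
After draining 46% and refilling: 113 × 0.54 + 19 × 0.46 = 69.76 ppm.
Deficit to target: 87 − 69.76 = 17.24 mg/L.
Mass: 17.24 mg/L × 1,860,000 L = 32,070 g cyanuric acid.

32.1 kg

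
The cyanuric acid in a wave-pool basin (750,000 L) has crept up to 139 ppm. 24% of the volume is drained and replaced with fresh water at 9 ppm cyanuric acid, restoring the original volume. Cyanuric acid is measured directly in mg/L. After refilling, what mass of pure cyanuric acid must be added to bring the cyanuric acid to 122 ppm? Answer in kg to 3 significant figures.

After draining 24% and refilling: 139 × 0.76 + 9 × 0.24 = 107.8 ppm.
Deficit to target: 122 − 107.8 = 14.2 mg/L.
Mass: 14.2 mg/L × 750,000 L = 10,650 g cyanuric acid.

10.7 kg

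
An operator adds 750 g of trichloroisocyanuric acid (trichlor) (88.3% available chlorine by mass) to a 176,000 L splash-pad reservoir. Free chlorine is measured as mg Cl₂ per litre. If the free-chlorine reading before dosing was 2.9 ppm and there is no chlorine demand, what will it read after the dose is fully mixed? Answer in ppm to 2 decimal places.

6.66 ppm

Available chlorine delivered: 750 g × 0.883 = 662.2 g as Cl₂.
Concentration rise: 662.2 g / 176,000 L = 3.763 mg/L = 3.76 ppm.
Final FC: 2.9 + 3.76 = 6.66 ppm.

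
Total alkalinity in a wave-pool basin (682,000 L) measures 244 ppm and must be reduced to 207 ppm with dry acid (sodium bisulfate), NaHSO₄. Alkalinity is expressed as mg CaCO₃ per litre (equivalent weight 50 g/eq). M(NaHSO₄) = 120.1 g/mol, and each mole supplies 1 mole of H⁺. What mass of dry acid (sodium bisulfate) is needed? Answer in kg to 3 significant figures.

Alkalinity to neutralize: (244 − 207) = 37 mg/L as CaCO₃ × 682,000 L = 25,230 g as CaCO₃.
Equivalents of H⁺ required: 25,230 ÷ 50 g/eq = 504.7 eq = 504.7 mol NaHSO₄.
Mass of NaHSO₄: 504.7 × 120.1 = 60,610 g.

60.6 kg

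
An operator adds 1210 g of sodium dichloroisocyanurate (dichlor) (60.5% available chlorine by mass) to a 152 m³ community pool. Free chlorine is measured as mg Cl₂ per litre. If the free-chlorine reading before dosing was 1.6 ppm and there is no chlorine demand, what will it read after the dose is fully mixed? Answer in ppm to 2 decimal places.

Volume: 152 m³ = 152,000 L.
Available chlorine delivered: 1210 g × 0.605 = 732 g as Cl₂.
Concentration rise: 732 g / 152,000 L = 4.816 mg/L = 4.82 ppm.
Final FC: 1.6 + 4.82 = 6.42 ppm.

6.42 ppm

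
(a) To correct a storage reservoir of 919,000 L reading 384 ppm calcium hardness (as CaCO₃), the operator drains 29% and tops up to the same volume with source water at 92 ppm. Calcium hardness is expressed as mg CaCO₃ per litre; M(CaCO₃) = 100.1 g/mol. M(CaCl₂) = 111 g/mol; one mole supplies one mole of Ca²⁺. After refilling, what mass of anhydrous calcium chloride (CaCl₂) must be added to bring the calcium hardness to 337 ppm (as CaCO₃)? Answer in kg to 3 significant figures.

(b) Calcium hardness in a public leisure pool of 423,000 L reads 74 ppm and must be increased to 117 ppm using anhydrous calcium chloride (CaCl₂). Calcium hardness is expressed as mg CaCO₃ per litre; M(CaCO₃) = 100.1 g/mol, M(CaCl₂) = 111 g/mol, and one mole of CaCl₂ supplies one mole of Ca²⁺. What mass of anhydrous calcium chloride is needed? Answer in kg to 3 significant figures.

(a) After draining 29% and refilling: 384 × 0.71 + 92 × 0.29 = 299.32 ppm.
(a) Deficit to target: 337 − 299.32 = 37.68 mg/L.
(a) As CaCO₃: 37.68 mg/L × 919,000 L = 34,630 g; ÷ 100.1 = 345.9 mol Ca²⁺.
(a) Mass: 345.9 × 111 = 38,400 g.

(b) Hardness to add: (117 − 74) = 43 mg/L as CaCO₃ × 423,000 L = 18,190 g as CaCO₃.
(b) Moles of Ca²⁺ (1 mol Ca²⁺ ≡ 1 mol CaCO₃): 18,190 / 100.1 g/mol = 181.7 mol.
(b) Mass of CaCl₂: 181.7 × 111 = 20,170 g.

(a) 38.4 kg; (b) 20.2 kg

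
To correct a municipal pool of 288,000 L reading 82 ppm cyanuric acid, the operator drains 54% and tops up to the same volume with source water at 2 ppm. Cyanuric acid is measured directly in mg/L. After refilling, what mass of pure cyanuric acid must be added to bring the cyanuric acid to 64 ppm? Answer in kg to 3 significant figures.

After draining 54% and refilling: 82 × 0.46 + 2 × 0.54 = 38.8 ppm.
Deficit to target: 64 − 38.8 = 25.2 mg/L.
Mass: 25.2 mg/L × 288,000 L = 7258 g cyanuric acid.

7.26 kg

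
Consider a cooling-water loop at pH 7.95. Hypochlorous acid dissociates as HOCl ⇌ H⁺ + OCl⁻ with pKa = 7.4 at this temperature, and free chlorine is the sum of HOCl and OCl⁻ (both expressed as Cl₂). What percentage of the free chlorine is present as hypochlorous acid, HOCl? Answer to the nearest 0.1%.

22.0%

[OCl⁻]/[HOCl] = 10^(pH − pKa) = 10^(7.95 − 7.4) = 10^0.55 = 3.548.
Fraction as HOCl = 1 / (1 + 3.548) = 0.2199.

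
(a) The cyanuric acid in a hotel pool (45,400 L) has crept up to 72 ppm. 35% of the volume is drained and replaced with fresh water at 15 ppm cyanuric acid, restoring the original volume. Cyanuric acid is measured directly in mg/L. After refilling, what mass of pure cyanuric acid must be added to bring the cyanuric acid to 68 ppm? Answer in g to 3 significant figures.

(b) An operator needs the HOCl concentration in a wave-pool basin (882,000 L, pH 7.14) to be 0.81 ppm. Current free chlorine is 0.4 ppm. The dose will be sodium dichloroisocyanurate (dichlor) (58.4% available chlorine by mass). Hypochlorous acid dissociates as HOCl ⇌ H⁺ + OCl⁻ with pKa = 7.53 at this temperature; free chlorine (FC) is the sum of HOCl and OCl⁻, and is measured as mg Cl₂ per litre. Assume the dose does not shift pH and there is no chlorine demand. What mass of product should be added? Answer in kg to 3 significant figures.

(a) After draining 35% and refilling: 72 × 0.65 + 15 × 0.35 = 52.05 ppm.
(a) Deficit to target: 68 − 52.05 = 15.95 mg/L.
(a) Mass: 15.95 mg/L × 45,400 L = 724.1 g cyanuric acid.

(b) [OCl⁻]/[HOCl] = 10^(pH − pKa) = 10^(7.14 − 7.53) = 0.4074; fraction as HOCl = 1/(1 + 0.4074) = 0.7105.
(b) Free chlorine required for 0.81 ppm HOCl: 0.81 / 0.7105 = 1.14 ppm.
(b) FC to add: 1.14 − 0.4 = 0.74 mg/L as Cl₂.
(b) Cl₂ equivalent: 0.74 mg/L × 882,000 L = 652.7 g.
(b) Product at 58.4% available Cl: 652.7 / 0.584 = 1118 g.

(a) 724 g; (b) 1.12 kg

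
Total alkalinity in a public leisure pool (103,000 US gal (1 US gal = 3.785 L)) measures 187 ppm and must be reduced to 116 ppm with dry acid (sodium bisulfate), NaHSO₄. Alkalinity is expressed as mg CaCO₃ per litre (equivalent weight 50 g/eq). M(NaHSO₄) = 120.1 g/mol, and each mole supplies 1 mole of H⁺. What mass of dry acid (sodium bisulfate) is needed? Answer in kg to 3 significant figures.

66.5 kg

Volume: 103,000 US gal × 3.785 L/gal = 389,855 L.
Alkalinity to neutralize: (187 − 116) = 71 mg/L as CaCO₃ × 389,855 L = 27,680 g as CaCO₃.
Equivalents of H⁺ required: 27,680 ÷ 50 g/eq = 553.6 eq = 553.6 mol NaHSO₄.
Mass of NaHSO₄: 553.6 × 120.1 = 66,490 g.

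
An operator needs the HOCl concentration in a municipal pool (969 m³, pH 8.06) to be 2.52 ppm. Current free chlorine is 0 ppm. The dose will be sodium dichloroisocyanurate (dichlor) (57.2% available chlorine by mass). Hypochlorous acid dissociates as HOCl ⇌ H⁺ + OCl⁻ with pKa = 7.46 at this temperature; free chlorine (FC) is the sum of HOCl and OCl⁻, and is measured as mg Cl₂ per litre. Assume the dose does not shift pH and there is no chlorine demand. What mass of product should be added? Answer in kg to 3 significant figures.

21.3 kg

Volume: 969 m³ = 969,000 L.
[OCl⁻]/[HOCl] = 10^(pH − pKa) = 10^(8.06 − 7.46) = 3.981; fraction as HOCl = 1/(1 + 3.981) = 0.2008.
Free chlorine required for 2.52 ppm HOCl: 2.52 / 0.2008 = 12.55 ppm.
FC to add: 12.55 − 0 = 12.55 mg/L as Cl₂.
Cl₂ equivalent: 12.55 mg/L × 969,000 L = 12,160 g.
Product at 57.2% available Cl: 12,160 / 0.572 = 21,260 g.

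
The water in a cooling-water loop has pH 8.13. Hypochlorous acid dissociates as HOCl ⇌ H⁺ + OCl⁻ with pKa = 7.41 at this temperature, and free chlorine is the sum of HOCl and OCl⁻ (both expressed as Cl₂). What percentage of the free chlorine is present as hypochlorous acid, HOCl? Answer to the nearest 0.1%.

16.0%

[OCl⁻]/[HOCl] = 10^(pH − pKa) = 10^(8.13 − 7.41) = 10^0.72 = 5.248.
Fraction as HOCl = 1 / (1 + 5.248) = 0.16.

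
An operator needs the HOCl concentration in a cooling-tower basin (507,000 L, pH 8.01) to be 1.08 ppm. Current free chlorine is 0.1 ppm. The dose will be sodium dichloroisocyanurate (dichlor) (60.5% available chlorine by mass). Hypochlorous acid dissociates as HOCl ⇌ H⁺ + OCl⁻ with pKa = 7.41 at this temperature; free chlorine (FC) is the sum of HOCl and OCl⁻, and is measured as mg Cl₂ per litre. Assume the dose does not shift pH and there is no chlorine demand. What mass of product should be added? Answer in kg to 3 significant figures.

[OCl⁻]/[HOCl] = 10^(pH − pKa) = 10^(8.01 − 7.41) = 3.981; fraction as HOCl = 1/(1 + 3.981) = 0.2008.
Free chlorine required for 1.08 ppm HOCl: 1.08 / 0.2008 = 5.38 ppm.
FC to add: 5.38 − 0.1 = 5.28 mg/L as Cl₂.
Cl₂ equivalent: 5.28 mg/L × 507,000 L = 2677 g.
Product at 60.5% available Cl: 2677 / 0.605 = 4424 g.

4.42 kg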